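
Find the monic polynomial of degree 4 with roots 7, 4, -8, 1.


A monic polynomial with roots 7, 4, -8, 1 is:
p(x) = (x - 7)(x - 4)(x + 8)(x - 1)
After multiplying by (x - 7): x - 7
After multiplying by (x - 4): x^2 - 11x + 28
After multiplying by (x + 8): x^3 - 3x^2 - 60x + 224
After multiplying by (x - 1): x^4 - 4x^3 - 57x^2 + 284x - 224

x^4 - 4x^3 - 57x^2 + 284x - 224


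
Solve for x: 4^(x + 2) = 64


Express both sides with the same base.
64 = 4^3
Since the bases match, equate exponents: x + 2 = 3
So x = 3 - (2) = 1

x = 1


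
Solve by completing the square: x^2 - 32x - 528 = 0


Start: x^2 - 32x - 528 = 0
Move constant: x^2 - 32x = 528
Half of -32 is -16, squared is 256
Add 256 to both sides: x^2 - 32x + 256 = 784
(x - 16)^2 = 784
x - 16 = ±28
x = 16 + 28 = 44 or x = 16 - 28 = -12

x = -12, x = 44


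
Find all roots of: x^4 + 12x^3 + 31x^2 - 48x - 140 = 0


Let p(x) = x^4 + 12x^3 + 31x^2 - 48x - 140. By the rational root theorem (leading coefficient 1), any rational root is an integer divisor of 140: try ±1, ±2, ... in turn.
Test x = 1: value = -144 ≠ 0.
Test x = -1: value = -72 ≠ 0.
Test x = 2: value = 0 ✓, so (x - 2) is a factor.
Synthetic division by (x - 2): bring down 1; 1(2) + 12 = 14; 14(2) + 31 = 59; 59(2) - 48 = 70; 70(2) - 140 = 0 → quotient x^3 + 14x^2 + 59x + 70, remainder 0.
Continue with the quotient x^3 + 14x^2 + 59x + 70 (candidates must divide 70; re-test x = 2 first in case it repeats).
Test x = 2: value = 252 ≠ 0.
Test x = -2: value = 0 ✓, so (x + 2) is a factor.
Synthetic division by (x + 2): bring down 1; 1(-2) + 14 = 12; 12(-2) + 59 = 35; 35(-2) + 70 = 0 → quotient x^2 + 12x + 35, remainder 0.
Solve the quadratic x^2 + 12x + 35 = 0: discriminant = 12^2 - 4(1)(35) = 144 - 140 = 4.
sqrt(4) = 2, so x = (-12 ± 2)/2: x = -5 or x = -7.
Collecting all roots found:

x = -7, x = -5, x = -2, x = 2


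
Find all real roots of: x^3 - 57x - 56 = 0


Let p(x) = x^3 - 57x - 56. By the rational root theorem (leading coefficient 1), any rational root is an integer divisor of 56: try ±1, ±2, ... in turn.
Test x = 1: value = -112 ≠ 0.
Test x = -1: value = 0 ✓, so (x + 1) is a factor.
Synthetic division by (x + 1): bring down 1; 1(-1) + 0 = -1; (-1)(-1) - 57 = -56; (-56)(-1) - 56 = 0 → quotient x^2 - x - 56, remainder 0.
Solve the quadratic x^2 - x - 56 = 0: discriminant = (-1)^2 - 4(1)(-56) = 1 + 224 = 225.
sqrt(225) = 15, so x = (1 ± 15)/2: x = 8 or x = -7.

x = -7, x = -1, x = 8


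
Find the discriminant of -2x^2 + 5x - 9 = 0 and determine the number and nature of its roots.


For ax^2 + bx + c = 0, discriminant D = b^2 - 4ac
Here a = -2, b = 5, c = -9
D = (5)^2 - 4(-2)(-9) = 25 - 72 = -47

D = -47 < 0
The equation has no real roots (2 complex conjugate roots).

Discriminant = -47, no real roots (2 complex conjugate roots)


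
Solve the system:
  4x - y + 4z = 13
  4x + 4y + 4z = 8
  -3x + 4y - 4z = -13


Using Cramer's rule. Expand each determinant along the first row.
D  = 4*[4*(-4) - 4*4] - (-1)*[4*(-4) - 4*(-3)] + 4*[4*4 - 4*(-3)]
  = 4*(-32) - (-1)*(-4) + 4*(28) = -20
Dx = 13*[4*(-4) - 4*4] - (-1)*[8*(-4) - 4*(-13)] + 4*[8*4 - 4*(-13)]
  = 13*(-32) - (-1)*(20) + 4*(84) = -60
Dy = 4*[8*(-4) - 4*(-13)] - 13*[4*(-4) - 4*(-3)] + 4*[4*(-13) - 8*(-3)]
  = 4*(20) - 13*(-4) + 4*(-28) = 20
Dz = 4*[4*(-13) - 8*4] - (-1)*[4*(-13) - 8*(-3)] + 13*[4*4 - 4*(-3)]
  = 4*(-84) - (-1)*(-28) + 13*(28) = 0
x = Dx/D = -60/-20 = 3, y = Dy/D = 20/-20 = -1, z = Dz/D = 0/-20 = 0
Check eq1: (4)(3) + (-1)(-1) + (4)(0) = 13 = 13 ✓
Check eq2: (4)(3) + (4)(-1) + (4)(0) = 8 = 8 ✓
Check eq3: (-3)(3) + (4)(-1) + (-4)(0) = -13 = -13 ✓

x = 3, y = -1, z = 0


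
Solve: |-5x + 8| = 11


An absolute value equation |expr| = 11 gives two cases:
Case 1: -5x + 8 = 11
  -5x = 3, so x = -3/5
Case 2: -5x + 8 = -11
  -5x = -19, so x = 19/5

x = -3/5, x = 19/5


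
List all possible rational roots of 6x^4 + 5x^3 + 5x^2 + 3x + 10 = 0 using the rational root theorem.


Rational root theorem: possible roots are ±p/q where:
  p divides the constant term (10): p ∈ {1, 2, 5, 10}
  q divides the leading coefficient (6): q ∈ {1, 2, 3, 6}

All possible rational roots: -10, -5, -10/3, -5/2, -2, -5/3, -1, -5/6, -2/3, -1/2, -1/3, -1/6, 1/6, 1/3, 1/2, 2/3, 5/6, 1, 5/3, 2, 5/2, 10/3, 5, 10

-10, -5, -10/3, -5/2, -2, -5/3, -1, -5/6, -2/3, -1/2, -1/3, -1/6, 1/6, 1/3, 1/2, 2/3, 5/6, 1, 5/3, 2, 5/2, 10/3, 5, 10


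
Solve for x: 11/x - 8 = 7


Subtract -8 from both sides: 11/x = 15
Multiply both sides by x: 11 = 15 * x
Divide by 15: x = 11/15

x = 11/15


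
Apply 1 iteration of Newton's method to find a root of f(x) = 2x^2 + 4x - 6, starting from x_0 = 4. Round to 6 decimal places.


Newton's method: x_(n+1) = x_n - f(x_n)/f'(x_n)
f(x) = 2x^2 + 4x - 6
f'(x) = 4x + 4

Iteration 1:
  f(4.000000) = 42.000000
  f'(4.000000) = 20.000000
  x_1 = 4.000000 - (42.000000)/(20.000000) = 1.900000

x_1 = 1.900000


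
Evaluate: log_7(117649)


We need the exponent such that 7^? = 117649
7^6 = 117649
Therefore log_7(117649) = 6

6


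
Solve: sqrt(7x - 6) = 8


Square both sides: 7x - 6 = 8^2 = 64
7x = 64 + 6 = 70
x = 10
Check: sqrt(7*10 - 6) = sqrt(64) = 8 ✓

x = 10


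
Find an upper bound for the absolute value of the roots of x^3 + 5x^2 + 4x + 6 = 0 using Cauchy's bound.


Cauchy's bound: all roots r satisfy |r| <= 1 + max(|a_i/a_n|) for i = 0,...,n-1
where a_n is the leading coefficient.

Coefficients: [1, 5, 4, 6]
Leading coefficient a_n = 1
Ratios |a_i/a_n|: 5, 4, 6
Maximum ratio: 6
Cauchy's bound: |r| <= 1 + 6 = 7

Upper bound = 7


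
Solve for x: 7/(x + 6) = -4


Multiply both sides by (x + 6): 7 = -4(x + 6)
Distribute: 7 = -4x - 24
-4x = 7 + 24 = 31
x = -31/4

x = -31/4


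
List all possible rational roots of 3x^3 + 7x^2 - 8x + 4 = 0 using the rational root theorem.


Rational root theorem: possible roots are ±p/q where:
  p divides the constant term (4): p ∈ {1, 2, 4}
  q divides the leading coefficient (3): q ∈ {1, 3}

All possible rational roots: -4, -2, -4/3, -1, -2/3, -1/3, 1/3, 2/3, 1, 4/3, 2, 4

-4, -2, -4/3, -1, -2/3, -1/3, 1/3, 2/3, 1, 4/3, 2, 4


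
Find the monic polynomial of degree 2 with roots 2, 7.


A monic polynomial with roots 2, 7 is:
p(x) = (x - 2)(x - 7)
After multiplying by (x - 2): x - 2
After multiplying by (x - 7): x^2 - 9x + 14

x^2 - 9x + 14


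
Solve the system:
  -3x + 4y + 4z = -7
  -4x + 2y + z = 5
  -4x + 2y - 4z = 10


Using Cramer's rule. Expand each determinant along the first row.
D  = (-3)*[2*(-4) - 1*2] - 4*[(-4)*(-4) - 1*(-4)] + 4*[(-4)*2 - 2*(-4)]
  = (-3)*(-10) - 4*(20) + 4*(0) = -50
Dx = (-7)*[2*(-4) - 1*2] - 4*[5*(-4) - 1*10] + 4*[5*2 - 2*10]
  = (-7)*(-10) - 4*(-30) + 4*(-10) = 150
Dy = (-3)*[5*(-4) - 1*10] - (-7)*[(-4)*(-4) - 1*(-4)] + 4*[(-4)*10 - 5*(-4)]
  = (-3)*(-30) - (-7)*(20) + 4*(-20) = 150
Dz = (-3)*[2*10 - 5*2] - 4*[(-4)*10 - 5*(-4)] + (-7)*[(-4)*2 - 2*(-4)]
  = (-3)*(10) - 4*(-20) + (-7)*(0) = 50
x = Dx/D = 150/-50 = -3, y = Dy/D = 150/-50 = -3, z = Dz/D = 50/-50 = -1
Check eq1: (-3)(-3) + (4)(-3) + (4)(-1) = -7 = -7 ✓
Check eq2: (-4)(-3) + (2)(-3) + (1)(-1) = 5 = 5 ✓
Check eq3: (-4)(-3) + (2)(-3) + (-4)(-1) = 10 = 10 ✓

x = -3, y = -3, z = -1


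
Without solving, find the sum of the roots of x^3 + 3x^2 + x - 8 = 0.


By Vieta's formulas for x^3 + bx^2 + cx + d = 0:
  r1 + r2 + r3 = -b/a = -3
  r1*r2 + r1*r3 + r2*r3 = c/a = 1
  r1*r2*r3 = -d/a = 8


Sum = -3


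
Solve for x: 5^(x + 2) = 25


Express both sides with the same base.
25 = 5^2
Since the bases match, equate exponents: x + 2 = 2
So x = 2 - (2) = 0

x = 0


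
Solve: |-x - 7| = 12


An absolute value equation |expr| = 12 gives two cases:
Case 1: -x - 7 = 12
  -x = 19, so x = -19
Case 2: -x - 7 = -12
  -x = -5, so x = 5

x = -19, x = 5


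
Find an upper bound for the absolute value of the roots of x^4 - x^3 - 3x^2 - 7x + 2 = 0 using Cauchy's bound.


Cauchy's bound: all roots r satisfy |r| <= 1 + max(|a_i/a_n|) for i = 0,...,n-1
where a_n is the leading coefficient.

Coefficients: [1, -1, -3, -7, 2]
Leading coefficient a_n = 1
Ratios |a_i/a_n|: 1, 3, 7, 2
Maximum ratio: 7
Cauchy's bound: |r| <= 1 + 7 = 8

Upper bound = 8


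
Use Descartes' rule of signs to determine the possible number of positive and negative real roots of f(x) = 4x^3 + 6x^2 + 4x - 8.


Descartes' rule of signs:

For positive roots, count sign changes in f(x) = 4x^3 + 6x^2 + 4x - 8:
Signs of coefficients: +, +, +, -
Number of sign changes: 1
Possible positive real roots: 1

For negative roots, examine f(-x) = -4x^3 + 6x^2 - 4x - 8:
Signs of coefficients: -, +, -, -
Number of sign changes: 2
Possible negative real roots: 2, 0

Positive roots: 1; Negative roots: 2 or 0


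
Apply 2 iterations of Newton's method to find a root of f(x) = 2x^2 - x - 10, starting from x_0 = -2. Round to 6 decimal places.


Newton's method: x_(n+1) = x_n - f(x_n)/f'(x_n)
f(x) = 2x^2 - x - 10
f'(x) = 4x - 1

Iteration 1:
  f(-2.000000) = 0.000000
  f'(-2.000000) = -9.000000
  x_1 = -2.000000 - (0.000000)/(-9.000000) = -2.000000

Iteration 2:
  f(-2.000000) = 0.000000
  f'(-2.000000) = -9.000000
  x_2 = -2.000000 - (0.000000)/(-9.000000) = -2.000000

x_2 = -2.000000


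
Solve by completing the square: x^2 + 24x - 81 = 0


Start: x^2 + 24x - 81 = 0
Move constant: x^2 + 24x = 81
Half of 24 is 12, squared is 144
Add 144 to both sides: x^2 + 24x + 144 = 225
(x + 12)^2 = 225
x + 12 = ±15
x = -12 + 15 = 3 or x = -12 - 15 = -27

x = -27, x = 3


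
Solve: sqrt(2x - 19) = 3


Square both sides: 2x - 19 = 3^2 = 9
2x = 9 + 19 = 28
x = 14
Check: sqrt(2*14 - 19) = sqrt(9) = 3 ✓

x = 14


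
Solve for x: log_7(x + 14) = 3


Convert to exponential form: x + 14 = 7^3 = 343
x = 343 - 14 = 329
Check: log_7(329 + 14) = log_7(343) = log_7(343) = 3 ✓

x = 329


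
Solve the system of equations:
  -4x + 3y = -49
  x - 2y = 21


Using Cramer's rule:
Determinant D = (-4)(-2) - (1)(3) = 8 - 3 = 5
Dx = (-49)(-2) - (21)(3) = 98 - 63 = 35
Dy = (-4)(21) - (1)(-49) = -84 + 49 = -35
x = Dx/D = 35/5 = 7
y = Dy/D = -35/5 = -7

x = 7, y = -7


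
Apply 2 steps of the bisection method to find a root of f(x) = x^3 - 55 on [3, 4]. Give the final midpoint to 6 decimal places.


f(x) = x^3 - 55
f(3) = -28 < 0
f(4) = 9 > 0

Step 1: midpoint = (3.000000 + 4.000000)/2 = 3.500000
  f(3.500000) = -12.125000
  f(mid) < 0, so root is in [3.500000, 4.000000]

Step 2: midpoint = (3.500000 + 4.000000)/2 = 3.750000
  f(3.750000) = -2.265625
  f(mid) < 0, so root is in [3.750000, 4.000000]

midpoint = 3.750000


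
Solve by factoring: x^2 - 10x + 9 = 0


We need two numbers that multiply to 9 and add to -10.
Those numbers are -9 and -1 (since (-9) * (-1) = 9 and (-9) + (-1) = -10).
So x^2 - 10x + 9 = (x - 9)(x - 1) = 0
Setting each factor to zero: x = 9 or x = 1

x = 1, x = 9


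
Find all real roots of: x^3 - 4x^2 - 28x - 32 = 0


Let p(x) = x^3 - 4x^2 - 28x - 32. By the rational root theorem (leading coefficient 1), any rational root is an integer divisor of 32: try ±1, ±2, ... in turn.
Test x = 1: value = -63 ≠ 0.
Test x = -1: value = -9 ≠ 0.
Test x = 2: value = -96 ≠ 0.
Test x = -2: value = 0 ✓, so (x + 2) is a factor.
Synthetic division by (x + 2): bring down 1; 1(-2) - 4 = -6; (-6)(-2) - 28 = -16; (-16)(-2) - 32 = 0 → quotient x^2 - 6x - 16, remainder 0.
Solve the quadratic x^2 - 6x - 16 = 0: discriminant = (-6)^2 - 4(1)(-16) = 36 + 64 = 100.
sqrt(100) = 10, so x = (6 ± 10)/2: x = 8 or x = -2.

x = -2 (multiplicity 2), x = 8


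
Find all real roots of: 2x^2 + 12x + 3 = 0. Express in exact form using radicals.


Using the quadratic formula: x = (-b ± sqrt(b^2 - 4ac)) / (2a)
Here a = 2, b = 12, c = 3
Discriminant = b^2 - 4ac = 12^2 - 4(2)(3) = 144 - 24 = 120
Since discriminant = 120 > 0, there are two real roots.
x = (-12 ± 2*sqrt(30)) / 4
Simplifying: x = (-6 ± sqrt(30)) / 2
Numerically: x ≈ -0.2614 or x ≈ -5.7386

x = (-6 + sqrt(30)) / 2 or x = (-6 - sqrt(30)) / 2


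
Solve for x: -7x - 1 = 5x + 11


Starting with: -7x - 1 = 5x + 11
Move all x terms to left: (-7 - 5)x = 11 + 1
Simplify: -12x = 12
Divide both sides by -12: x = -1

x = -1


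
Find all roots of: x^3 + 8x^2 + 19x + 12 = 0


Let p(x) = x^3 + 8x^2 + 19x + 12. By the rational root theorem (leading coefficient 1), any rational root is an integer divisor of 12: try ±1, ±2, ... in turn.
Test x = 1: value = 40 ≠ 0.
Test x = -1: value = 0 ✓, so (x + 1) is a factor.
Synthetic division by (x + 1): bring down 1; 1(-1) + 8 = 7; 7(-1) + 19 = 12; 12(-1) + 12 = 0 → quotient x^2 + 7x + 12, remainder 0.
Solve the quadratic x^2 + 7x + 12 = 0: discriminant = 7^2 - 4(1)(12) = 49 - 48 = 1.
sqrt(1) = 1, so x = (-7 ± 1)/2: x = -3 or x = -4.
Collecting all roots found:

x = -4, x = -3, x = -1


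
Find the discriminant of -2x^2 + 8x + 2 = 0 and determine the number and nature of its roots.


For ax^2 + bx + c = 0, discriminant D = b^2 - 4ac
Here a = -2, b = 8, c = 2
D = (8)^2 - 4(-2)(2) = 64 + 16 = 80

D = 80 > 0 but not a perfect square
The equation has 2 distinct real irrational roots.

Discriminant = 80, 2 distinct real irrational roots


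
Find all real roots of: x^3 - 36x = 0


The constant term is 0, so x = 0 is a root. Factor out x:
  x(x^2 - 36) = 0
Solve the quadratic x^2 - 36 = 0: discriminant = 0^2 - 4(1)(-36) = 0 + 144 = 144.
sqrt(144) = 12, so x = (0 ± 12)/2: x = 6 or x = -6.

x = -6, x = 0, x = 6


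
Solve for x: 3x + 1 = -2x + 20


Starting with: 3x + 1 = -2x + 20
Move all x terms to left: (3 + 2)x = 20 - 1
Simplify: 5x = 19
Divide both sides by 5: x = 19/5

x = 19/5


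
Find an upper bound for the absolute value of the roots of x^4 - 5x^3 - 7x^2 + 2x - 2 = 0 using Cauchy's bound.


Cauchy's bound: all roots r satisfy |r| <= 1 + max(|a_i/a_n|) for i = 0,...,n-1
where a_n is the leading coefficient.

Coefficients: [1, -5, -7, 2, -2]
Leading coefficient a_n = 1
Ratios |a_i/a_n|: 5, 7, 2, 2
Maximum ratio: 7
Cauchy's bound: |r| <= 1 + 7 = 8

Upper bound = 8


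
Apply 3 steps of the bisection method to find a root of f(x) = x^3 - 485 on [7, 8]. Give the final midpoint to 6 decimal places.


f(x) = x^3 - 485
f(7) = -142 < 0
f(8) = 27 > 0

Step 1: midpoint = (7.000000 + 8.000000)/2 = 7.500000
  f(7.500000) = -63.125000
  f(mid) < 0, so root is in [7.500000, 8.000000]

Step 2: midpoint = (7.500000 + 8.000000)/2 = 7.750000
  f(7.750000) = -19.515625
  f(mid) < 0, so root is in [7.750000, 8.000000]

Step 3: midpoint = (7.750000 + 8.000000)/2 = 7.875000
  f(7.875000) = 3.373047
  f(mid) > 0, so root is in [7.750000, 7.875000]

midpoint = 7.875000


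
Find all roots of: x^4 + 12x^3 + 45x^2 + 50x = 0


The constant term is 0, so x = 0 is a root. Factor out x:
  x^3 + 12x^2 + 45x + 50 = 0
Let p(x) = x^3 + 12x^2 + 45x + 50. By the rational root theorem (leading coefficient 1), any rational root is an integer divisor of 50: try ±1, ±2, ... in turn.
Test x = 1: value = 108 ≠ 0.
Test x = -1: value = 16 ≠ 0.
Test x = 2: value = 196 ≠ 0.
Test x = -2: value = 0 ✓, so (x + 2) is a factor.
Synthetic division by (x + 2): bring down 1; 1(-2) + 12 = 10; 10(-2) + 45 = 25; 25(-2) + 50 = 0 → quotient x^2 + 10x + 25, remainder 0.
Solve the quadratic x^2 + 10x + 25 = 0: discriminant = 10^2 - 4(1)(25) = 100 - 100 = 0.
Discriminant = 0, so a double root: x = -10/2 = -5.
Collecting all roots found:

x = -5 (multiplicity 2), x = -2, x = 0


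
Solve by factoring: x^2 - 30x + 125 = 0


We need two numbers that multiply to 125 and add to -30.
Those numbers are -25 and -5 (since (-25) * (-5) = 125 and (-25) + (-5) = -30).
So x^2 - 30x + 125 = (x - 25)(x - 5) = 0
Setting each factor to zero: x = 25 or x = 5

x = 5, x = 25


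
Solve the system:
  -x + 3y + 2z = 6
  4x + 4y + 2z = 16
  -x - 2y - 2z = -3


Using Cramer's rule. Expand each determinant along the first row.
D  = (-1)*[4*(-2) - 2*(-2)] - 3*[4*(-2) - 2*(-1)] + 2*[4*(-2) - 4*(-1)]
  = (-1)*(-4) - 3*(-6) + 2*(-4) = 14
Dx = 6*[4*(-2) - 2*(-2)] - 3*[16*(-2) - 2*(-3)] + 2*[16*(-2) - 4*(-3)]
  = 6*(-4) - 3*(-26) + 2*(-20) = 14
Dy = (-1)*[16*(-2) - 2*(-3)] - 6*[4*(-2) - 2*(-1)] + 2*[4*(-3) - 16*(-1)]
  = (-1)*(-26) - 6*(-6) + 2*(4) = 70
Dz = (-1)*[4*(-3) - 16*(-2)] - 3*[4*(-3) - 16*(-1)] + 6*[4*(-2) - 4*(-1)]
  = (-1)*(20) - 3*(4) + 6*(-4) = -56
x = Dx/D = 14/14 = 1, y = Dy/D = 70/14 = 5, z = Dz/D = -56/14 = -4
Check eq1: (-1)(1) + (3)(5) + (2)(-4) = 6 = 6 ✓
Check eq2: (4)(1) + (4)(5) + (2)(-4) = 16 = 16 ✓
Check eq3: (-1)(1) + (-2)(5) + (-2)(-4) = -3 = -3 ✓

x = 1, y = 5, z = -4


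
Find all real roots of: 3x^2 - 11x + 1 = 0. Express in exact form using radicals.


Using the quadratic formula: x = (-b ± sqrt(b^2 - 4ac)) / (2a)
Here a = 3, b = -11, c = 1
Discriminant = b^2 - 4ac = (-11)^2 - 4(3)(1) = 121 - 12 = 109
Since discriminant = 109 > 0, there are two real roots.
x = (11 ± sqrt(109)) / 6
Numerically: x ≈ 3.5734 or x ≈ 0.0933

x = (11 + sqrt(109)) / 6 or x = (11 - sqrt(109)) / 6


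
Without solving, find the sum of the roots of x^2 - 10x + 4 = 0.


By Vieta's formulas for ax^2 + bx + c = 0:
  Sum of roots = -b/a
  Product of roots = c/a

Here a = 1, b = -10, c = 4
Sum = -(-10)/1 = 10
Product = 4/1 = 4

Sum = 10


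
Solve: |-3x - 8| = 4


An absolute value equation |expr| = 4 gives two cases:
Case 1: -3x - 8 = 4
  -3x = 12, so x = -4
Case 2: -3x - 8 = -4
  -3x = 4, so x = -4/3

x = -4, x = -4/3


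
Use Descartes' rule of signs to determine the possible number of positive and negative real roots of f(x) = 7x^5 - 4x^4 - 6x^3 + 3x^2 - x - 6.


Descartes' rule of signs:

For positive roots, count sign changes in f(x) = 7x^5 - 4x^4 - 6x^3 + 3x^2 - x - 6:
Signs of coefficients: +, -, -, +, -, -
Number of sign changes: 3
Possible positive real roots: 3, 1

For negative roots, examine f(-x) = -7x^5 - 4x^4 + 6x^3 + 3x^2 + x - 6:
Signs of coefficients: -, -, +, +, +, -
Number of sign changes: 2
Possible negative real roots: 2, 0

Positive roots: 3 or 1; Negative roots: 2 or 0


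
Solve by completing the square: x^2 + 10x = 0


Start: x^2 + 10x + 0 = 0
Move constant: x^2 + 10x = 0
Half of 10 is 5, squared is 25
Add 25 to both sides: x^2 + 10x + 25 = 25
(x + 5)^2 = 25
x + 5 = ±5
x = -5 + 5 = 0 or x = -5 - 5 = -10

x = -10, x = 0


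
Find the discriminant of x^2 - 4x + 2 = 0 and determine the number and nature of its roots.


For ax^2 + bx + c = 0, discriminant D = b^2 - 4ac
Here a = 1, b = -4, c = 2
D = (-4)^2 - 4(1)(2) = 16 - 8 = 8

D = 8 > 0 but not a perfect square
The equation has 2 distinct real irrational roots.

Discriminant = 8, 2 distinct real irrational roots


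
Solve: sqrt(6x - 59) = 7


Square both sides: 6x - 59 = 7^2 = 49
6x = 49 + 59 = 108
x = 18
Check: sqrt(6*18 - 59) = sqrt(49) = 7 ✓

x = 18


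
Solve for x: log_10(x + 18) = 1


Convert to exponential form: x + 18 = 10^1 = 10
x = 10 - 18 = -8
Check: log_10(-8 + 18) = log_10(10) = log_10(10) = 1 ✓

x = -8


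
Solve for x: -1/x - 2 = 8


Subtract -2 from both sides: -1/x = 10
Multiply both sides by x: -1 = 10 * x
Divide by 10: x = -1/10

x = -1/10


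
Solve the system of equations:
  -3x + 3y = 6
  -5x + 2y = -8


Using Cramer's rule:
Determinant D = (-3)(2) - (-5)(3) = -6 + 15 = 9
Dx = (6)(2) - (-8)(3) = 12 + 24 = 36
Dy = (-3)(-8) - (-5)(6) = 24 + 30 = 54
x = Dx/D = 36/9 = 4
y = Dy/D = 54/9 = 6

x = 4, y = 6


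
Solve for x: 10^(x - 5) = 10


Express both sides with the same base.
10 = 10^1
Since the bases match, equate exponents: x - 5 = 1
So x = 1 - (-5) = 6

x = 6


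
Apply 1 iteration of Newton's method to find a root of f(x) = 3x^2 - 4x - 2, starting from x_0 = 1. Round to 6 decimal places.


Newton's method: x_(n+1) = x_n - f(x_n)/f'(x_n)
f(x) = 3x^2 - 4x - 2
f'(x) = 6x - 4

Iteration 1:
  f(1.000000) = -3.000000
  f'(1.000000) = 2.000000
  x_1 = 1.000000 - (-3.000000)/(2.000000) = 2.500000

x_1 = 2.500000


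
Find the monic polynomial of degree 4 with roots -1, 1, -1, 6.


A monic polynomial with roots -1, 1, -1, 6 is:
p(x) = (x + 1)(x - 1)(x + 1)(x - 6)
After multiplying by (x + 1): x + 1
After multiplying by (x - 1): x^2 - 1
After multiplying by (x + 1): x^3 + x^2 - x - 1
After multiplying by (x - 6): x^4 - 5x^3 - 7x^2 + 5x + 6

x^4 - 5x^3 - 7x^2 + 5x + 6


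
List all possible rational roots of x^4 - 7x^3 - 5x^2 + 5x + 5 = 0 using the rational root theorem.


Rational root theorem: possible roots are ±p/q where:
  p divides the constant term (5): p ∈ {1, 5}
  q divides the leading coefficient (1): q ∈ {1}

All possible rational roots: -5, -1, 1, 5

-5, -1, 1, 5


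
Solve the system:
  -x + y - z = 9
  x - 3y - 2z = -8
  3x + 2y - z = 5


Using Cramer's rule. Expand each determinant along the first row.
D  = (-1)*[(-3)*(-1) - (-2)*2] - 1*[1*(-1) - (-2)*3] + (-1)*[1*2 - (-3)*3]
  = (-1)*(7) - 1*(5) + (-1)*(11) = -23
Dx = 9*[(-3)*(-1) - (-2)*2] - 1*[(-8)*(-1) - (-2)*5] + (-1)*[(-8)*2 - (-3)*5]
  = 9*(7) - 1*(18) + (-1)*(-1) = 46
Dy = (-1)*[(-8)*(-1) - (-2)*5] - 9*[1*(-1) - (-2)*3] + (-1)*[1*5 - (-8)*3]
  = (-1)*(18) - 9*(5) + (-1)*(29) = -92
Dz = (-1)*[(-3)*5 - (-8)*2] - 1*[1*5 - (-8)*3] + 9*[1*2 - (-3)*3]
  = (-1)*(1) - 1*(29) + 9*(11) = 69
x = Dx/D = 46/-23 = -2, y = Dy/D = -92/-23 = 4, z = Dz/D = 69/-23 = -3
Check eq1: (-1)(-2) + (1)(4) + (-1)(-3) = 9 = 9 ✓
Check eq2: (1)(-2) + (-3)(4) + (-2)(-3) = -8 = -8 ✓
Check eq3: (3)(-2) + (2)(4) + (-1)(-3) = 5 = 5 ✓

x = -2, y = 4, z = -3


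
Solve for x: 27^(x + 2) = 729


Express both sides with the same base.
729 = 27^2
Since the bases match, equate exponents: x + 2 = 2
So x = 2 - (2) = 0

x = 0


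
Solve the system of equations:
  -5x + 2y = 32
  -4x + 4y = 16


Using Cramer's rule:
Determinant D = (-5)(4) - (-4)(2) = -20 + 8 = -12
Dx = (32)(4) - (16)(2) = 128 - 32 = 96
Dy = (-5)(16) - (-4)(32) = -80 + 128 = 48
x = Dx/D = 96/-12 = -8
y = Dy/D = 48/-12 = -4

x = -8, y = -4


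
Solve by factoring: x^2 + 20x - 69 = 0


We need two numbers that multiply to -69 and add to 20.
Those numbers are -3 and 23 (since (-3) * 23 = -69 and (-3) + 23 = 20).
So x^2 + 20x - 69 = (x - 3)(x + 23) = 0
Setting each factor to zero: x = 3 or x = -23

x = -23, x = 3


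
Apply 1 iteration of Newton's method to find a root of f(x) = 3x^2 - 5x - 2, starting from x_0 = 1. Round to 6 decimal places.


Newton's method: x_(n+1) = x_n - f(x_n)/f'(x_n)
f(x) = 3x^2 - 5x - 2
f'(x) = 6x - 5

Iteration 1:
  f(1.000000) = -4.000000
  f'(1.000000) = 1.000000
  x_1 = 1.000000 - (-4.000000)/(1.000000) = 5.000000

x_1 = 5.000000


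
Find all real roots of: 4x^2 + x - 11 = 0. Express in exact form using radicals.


Using the quadratic formula: x = (-b ± sqrt(b^2 - 4ac)) / (2a)
Here a = 4, b = 1, c = -11
Discriminant = b^2 - 4ac = 1^2 - 4(4)(-11) = 1 + 176 = 177
Since discriminant = 177 > 0, there are two real roots.
x = (-1 ± sqrt(177)) / 8
Numerically: x ≈ 1.5380 or x ≈ -1.7880

x = (-1 + sqrt(177)) / 8 or x = (-1 - sqrt(177)) / 8


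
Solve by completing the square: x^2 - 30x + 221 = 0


Start: x^2 - 30x + 221 = 0
Move constant: x^2 - 30x = -221
Half of -30 is -15, squared is 225
Add 225 to both sides: x^2 - 30x + 225 = 4
(x - 15)^2 = 4
x - 15 = ±2
x = 15 + 2 = 17 or x = 15 - 2 = 13

x = 13, x = 17


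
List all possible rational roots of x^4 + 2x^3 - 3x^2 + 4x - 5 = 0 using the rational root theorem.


Rational root theorem: possible roots are ±p/q where:
  p divides the constant term (-5): p ∈ {1, 5}
  q divides the leading coefficient (1): q ∈ {1}

All possible rational roots: -5, -1, 1, 5

-5, -1, 1, 5


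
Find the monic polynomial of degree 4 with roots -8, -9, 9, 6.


A monic polynomial with roots -8, -9, 9, 6 is:
p(x) = (x + 8)(x + 9)(x - 9)(x - 6)
After multiplying by (x + 8): x + 8
After multiplying by (x + 9): x^2 + 17x + 72
After multiplying by (x - 9): x^3 + 8x^2 - 81x - 648
After multiplying by (x - 6): x^4 + 2x^3 - 129x^2 - 162x + 3888

x^4 + 2x^3 - 129x^2 - 162x + 3888


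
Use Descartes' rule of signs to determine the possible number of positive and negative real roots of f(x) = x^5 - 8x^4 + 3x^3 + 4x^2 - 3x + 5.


Descartes' rule of signs:

For positive roots, count sign changes in f(x) = x^5 - 8x^4 + 3x^3 + 4x^2 - 3x + 5:
Signs of coefficients: +, -, +, +, -, +
Number of sign changes: 4
Possible positive real roots: 4, 2, 0

For negative roots, examine f(-x) = -x^5 - 8x^4 - 3x^3 + 4x^2 + 3x + 5:
Signs of coefficients: -, -, -, +, +, +
Number of sign changes: 1
Possible negative real roots: 1

Positive roots: 4 or 2 or 0; Negative roots: 1


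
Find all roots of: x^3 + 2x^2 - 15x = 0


The constant term is 0, so x = 0 is a root. Factor out x:
  x^2 + 2x - 15 = 0
Solve the quadratic x^2 + 2x - 15 = 0: discriminant = 2^2 - 4(1)(-15) = 4 + 60 = 64.
sqrt(64) = 8, so x = (-2 ± 8)/2: x = 3 or x = -5.
Collecting all roots found:

x = -5, x = 0, x = 3


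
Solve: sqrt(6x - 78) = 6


Square both sides: 6x - 78 = 6^2 = 36
6x = 36 + 78 = 114
x = 19
Check: sqrt(6*19 - 78) = sqrt(36) = 6 ✓

x = 19


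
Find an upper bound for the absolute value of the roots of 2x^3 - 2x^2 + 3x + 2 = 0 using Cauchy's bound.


Cauchy's bound: all roots r satisfy |r| <= 1 + max(|a_i/a_n|) for i = 0,...,n-1
where a_n is the leading coefficient.

Coefficients: [2, -2, 3, 2]
Leading coefficient a_n = 2
Ratios |a_i/a_n|: 1, 3/2, 1
Maximum ratio: 3/2
Cauchy's bound: |r| <= 1 + 3/2 = 5/2

Upper bound = 5/2


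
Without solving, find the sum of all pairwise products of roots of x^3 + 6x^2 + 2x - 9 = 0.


By Vieta's formulas for x^3 + bx^2 + cx + d = 0:
  r1 + r2 + r3 = -b/a = -6
  r1*r2 + r1*r3 + r2*r3 = c/a = 2
  r1*r2*r3 = -d/a = 9


Sum of pairwise products = 2


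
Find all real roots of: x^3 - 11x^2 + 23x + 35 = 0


Let p(x) = x^3 - 11x^2 + 23x + 35. By the rational root theorem (leading coefficient 1), any rational root is an integer divisor of 35: try ±1, ±2, ... in turn.
Test x = 1: value = 48 ≠ 0.
Test x = -1: value = 0 ✓, so (x + 1) is a factor.
Synthetic division by (x + 1): bring down 1; 1(-1) - 11 = -12; (-12)(-1) + 23 = 35; 35(-1) + 35 = 0 → quotient x^2 - 12x + 35, remainder 0.
Solve the quadratic x^2 - 12x + 35 = 0: discriminant = (-12)^2 - 4(1)(35) = 144 - 140 = 4.
sqrt(4) = 2, so x = (12 ± 2)/2: x = 7 or x = 5.

x = -1, x = 5, x = 7


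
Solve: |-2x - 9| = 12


An absolute value equation |expr| = 12 gives two cases:
Case 1: -2x - 9 = 12
  -2x = 21, so x = -21/2
Case 2: -2x - 9 = -12
  -2x = -3, so x = 3/2

x = -21/2, x = 3/2


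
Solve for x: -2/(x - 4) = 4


Multiply both sides by (x - 4): -2 = 4(x - 4)
Distribute: -2 = 4x - 16
4x = -2 + 16 = 14
x = 7/2

x = 7/2


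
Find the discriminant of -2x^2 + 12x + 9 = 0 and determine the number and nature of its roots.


For ax^2 + bx + c = 0, discriminant D = b^2 - 4ac
Here a = -2, b = 12, c = 9
D = (12)^2 - 4(-2)(9) = 144 + 72 = 216

D = 216 > 0 but not a perfect square
The equation has 2 distinct real irrational roots.

Discriminant = 216, 2 distinct real irrational roots


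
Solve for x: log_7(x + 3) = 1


Convert to exponential form: x + 3 = 7^1 = 7
x = 7 - 3 = 4
Check: log_7(4 + 3) = log_7(7) = log_7(7) = 1 ✓

x = 4


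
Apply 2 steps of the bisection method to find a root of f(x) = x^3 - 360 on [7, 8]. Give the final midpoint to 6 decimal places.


f(x) = x^3 - 360
f(7) = -17 < 0
f(8) = 152 > 0

Step 1: midpoint = (7.000000 + 8.000000)/2 = 7.500000
  f(7.500000) = 61.875000
  f(mid) > 0, so root is in [7.000000, 7.500000]

Step 2: midpoint = (7.000000 + 7.500000)/2 = 7.250000
  f(7.250000) = 21.078125
  f(mid) > 0, so root is in [7.000000, 7.250000]

midpoint = 7.250000


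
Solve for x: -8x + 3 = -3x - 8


Starting with: -8x + 3 = -3x - 8
Move all x terms to left: (-8 + 3)x = -8 - 3
Simplify: -5x = -11
Divide both sides by -5: x = 11/5

x = 11/5


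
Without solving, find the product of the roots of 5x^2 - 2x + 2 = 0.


By Vieta's formulas for ax^2 + bx + c = 0:
  Sum of roots = -b/a
  Product of roots = c/a

Here a = 5, b = -2, c = 2
Sum = -(-2)/5 = 2/5
Product = 2/5 = 2/5

Product = 2/5


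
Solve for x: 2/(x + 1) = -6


Multiply both sides by (x + 1): 2 = -6(x + 1)
Distribute: 2 = -6x - 6
-6x = 2 + 6 = 8
x = -4/3

x = -4/3


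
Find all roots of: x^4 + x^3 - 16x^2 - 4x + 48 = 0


Let p(x) = x^4 + x^3 - 16x^2 - 4x + 48. By the rational root theorem (leading coefficient 1), any rational root is an integer divisor of 48: try ±1, ±2, ... in turn.
Test x = 1: value = 30 ≠ 0.
Test x = -1: value = 36 ≠ 0.
Test x = 2: value = 0 ✓, so (x - 2) is a factor.
Synthetic division by (x - 2): bring down 1; 1(2) + 1 = 3; 3(2) - 16 = -10; (-10)(2) - 4 = -24; (-24)(2) + 48 = 0 → quotient x^3 + 3x^2 - 10x - 24, remainder 0.
Continue with the quotient x^3 + 3x^2 - 10x - 24 (candidates must divide 24; re-test x = 2 first in case it repeats).
Test x = 2: value = -24 ≠ 0.
Test x = -2: value = 0 ✓, so (x + 2) is a factor.
Synthetic division by (x + 2): bring down 1; 1(-2) + 3 = 1; 1(-2) - 10 = -12; (-12)(-2) - 24 = 0 → quotient x^2 + x - 12, remainder 0.
Solve the quadratic x^2 + x - 12 = 0: discriminant = 1^2 - 4(1)(-12) = 1 + 48 = 49.
sqrt(49) = 7, so x = (-1 ± 7)/2: x = 3 or x = -4.
Collecting all roots found:

x = -4, x = -2, x = 2, x = 3


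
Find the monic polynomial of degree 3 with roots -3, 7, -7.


A monic polynomial with roots -3, 7, -7 is:
p(x) = (x + 3)(x - 7)(x + 7)
After multiplying by (x + 3): x + 3
After multiplying by (x - 7): x^2 - 4x - 21
After multiplying by (x + 7): x^3 + 3x^2 - 49x - 147

x^3 + 3x^2 - 49x - 147


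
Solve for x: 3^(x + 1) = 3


Express both sides with the same base.
3 = 3^1
Since the bases match, equate exponents: x + 1 = 1
So x = 1 - (1) = 0

x = 0


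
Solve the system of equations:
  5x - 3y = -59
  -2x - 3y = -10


Using Cramer's rule:
Determinant D = (5)(-3) - (-2)(-3) = -15 - 6 = -21
Dx = (-59)(-3) - (-10)(-3) = 177 - 30 = 147
Dy = (5)(-10) - (-2)(-59) = -50 - 118 = -168
x = Dx/D = 147/-21 = -7
y = Dy/D = -168/-21 = 8

x = -7, y = 8


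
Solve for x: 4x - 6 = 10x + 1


Starting with: 4x - 6 = 10x + 1
Move all x terms to left: (4 - 10)x = 1 + 6
Simplify: -6x = 7
Divide both sides by -6: x = -7/6

x = -7/6


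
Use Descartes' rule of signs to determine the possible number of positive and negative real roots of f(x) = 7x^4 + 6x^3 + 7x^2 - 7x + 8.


Descartes' rule of signs:

For positive roots, count sign changes in f(x) = 7x^4 + 6x^3 + 7x^2 - 7x + 8:
Signs of coefficients: +, +, +, -, +
Number of sign changes: 2
Possible positive real roots: 2, 0

For negative roots, examine f(-x) = 7x^4 - 6x^3 + 7x^2 + 7x + 8:
Signs of coefficients: +, -, +, +, +
Number of sign changes: 2
Possible negative real roots: 2, 0

Positive roots: 2 or 0; Negative roots: 2 or 0


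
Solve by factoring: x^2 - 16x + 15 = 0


We need two numbers that multiply to 15 and add to -16.
Those numbers are -15 and -1 (since (-15) * (-1) = 15 and (-15) + (-1) = -16).
So x^2 - 16x + 15 = (x - 15)(x - 1) = 0
Setting each factor to zero: x = 15 or x = 1

x = 1, x = 15


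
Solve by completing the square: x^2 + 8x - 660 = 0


Start: x^2 + 8x - 660 = 0
Move constant: x^2 + 8x = 660
Half of 8 is 4, squared is 16
Add 16 to both sides: x^2 + 8x + 16 = 676
(x + 4)^2 = 676
x + 4 = ±26
x = -4 + 26 = 22 or x = -4 - 26 = -30

x = -30, x = 22


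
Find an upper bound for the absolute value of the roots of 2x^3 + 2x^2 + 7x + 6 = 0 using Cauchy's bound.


Cauchy's bound: all roots r satisfy |r| <= 1 + max(|a_i/a_n|) for i = 0,...,n-1
where a_n is the leading coefficient.

Coefficients: [2, 2, 7, 6]
Leading coefficient a_n = 2
Ratios |a_i/a_n|: 1, 7/2, 3
Maximum ratio: 7/2
Cauchy's bound: |r| <= 1 + 7/2 = 9/2

Upper bound = 9/2


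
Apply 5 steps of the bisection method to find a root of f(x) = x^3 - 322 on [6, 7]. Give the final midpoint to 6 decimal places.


f(x) = x^3 - 322
f(6) = -106 < 0
f(7) = 21 > 0

Step 1: midpoint = (6.000000 + 7.000000)/2 = 6.500000
  f(6.500000) = -47.375000
  f(mid) < 0, so root is in [6.500000, 7.000000]

Step 2: midpoint = (6.500000 + 7.000000)/2 = 6.750000
  f(6.750000) = -14.453125
  f(mid) < 0, so root is in [6.750000, 7.000000]

Step 3: midpoint = (6.750000 + 7.000000)/2 = 6.875000
  f(6.875000) = 2.951172
  f(mid) > 0, so root is in [6.750000, 6.875000]

Step 4: midpoint = (6.750000 + 6.875000)/2 = 6.812500
  f(6.812500) = -5.830811
  f(mid) < 0, so root is in [6.812500, 6.875000]

Step 5: midpoint = (6.812500 + 6.875000)/2 = 6.843750
  f(6.843750) = -1.459869
  f(mid) < 0, so root is in [6.843750, 6.875000]

midpoint = 6.843750


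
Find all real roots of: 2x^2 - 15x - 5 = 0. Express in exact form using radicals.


Using the quadratic formula: x = (-b ± sqrt(b^2 - 4ac)) / (2a)
Here a = 2, b = -15, c = -5
Discriminant = b^2 - 4ac = (-15)^2 - 4(2)(-5) = 225 + 40 = 265
Since discriminant = 265 > 0, there are two real roots.
x = (15 ± sqrt(265)) / 4
Numerically: x ≈ 7.8197 or x ≈ -0.3197

x = (15 + sqrt(265)) / 4 or x = (15 - sqrt(265)) / 4


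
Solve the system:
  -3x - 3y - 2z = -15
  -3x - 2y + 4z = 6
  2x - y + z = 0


Using Cramer's rule. Expand each determinant along the first row.
D  = (-3)*[(-2)*1 - 4*(-1)] - (-3)*[(-3)*1 - 4*2] + (-2)*[(-3)*(-1) - (-2)*2]
  = (-3)*(2) - (-3)*(-11) + (-2)*(7) = -53
Dx = (-15)*[(-2)*1 - 4*(-1)] - (-3)*[6*1 - 4*0] + (-2)*[6*(-1) - (-2)*0]
  = (-15)*(2) - (-3)*(6) + (-2)*(-6) = 0
Dy = (-3)*[6*1 - 4*0] - (-15)*[(-3)*1 - 4*2] + (-2)*[(-3)*0 - 6*2]
  = (-3)*(6) - (-15)*(-11) + (-2)*(-12) = -159
Dz = (-3)*[(-2)*0 - 6*(-1)] - (-3)*[(-3)*0 - 6*2] + (-15)*[(-3)*(-1) - (-2)*2]
  = (-3)*(6) - (-3)*(-12) + (-15)*(7) = -159
x = Dx/D = 0/-53 = 0, y = Dy/D = -159/-53 = 3, z = Dz/D = -159/-53 = 3
Check eq1: (-3)(0) + (-3)(3) + (-2)(3) = -15 = -15 ✓
Check eq2: (-3)(0) + (-2)(3) + (4)(3) = 6 = 6 ✓
Check eq3: (2)(0) + (-1)(3) + (1)(3) = 0 = 0 ✓

x = 0, y = 3, z = 3


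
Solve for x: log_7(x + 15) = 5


Convert to exponential form: x + 15 = 7^5 = 16807
x = 16807 - 15 = 16792
Check: log_7(16792 + 15) = log_7(16807) = log_7(16807) = 5 ✓

x = 16792


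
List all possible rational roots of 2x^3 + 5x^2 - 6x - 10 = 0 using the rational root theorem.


Rational root theorem: possible roots are ±p/q where:
  p divides the constant term (-10): p ∈ {1, 2, 5, 10}
  q divides the leading coefficient (2): q ∈ {1, 2}

All possible rational roots: -10, -5, -5/2, -2, -1, -1/2, 1/2, 1, 2, 5/2, 5, 10

-10, -5, -5/2, -2, -1, -1/2, 1/2, 1, 2, 5/2, 5, 10


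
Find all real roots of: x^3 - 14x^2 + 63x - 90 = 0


Let p(x) = x^3 - 14x^2 + 63x - 90. By the rational root theorem (leading coefficient 1), any rational root is an integer divisor of 90: try ±1, ±2, ... in turn.
Test x = 1: value = -40 ≠ 0.
Test x = -1: value = -168 ≠ 0.
Test x = 2: value = -12 ≠ 0.
Test x = -2: value = -280 ≠ 0.
Test x = 3: value = 0 ✓, so (x - 3) is a factor.
Synthetic division by (x - 3): bring down 1; 1(3) - 14 = -11; (-11)(3) + 63 = 30; 30(3) - 90 = 0 → quotient x^2 - 11x + 30, remainder 0.
Solve the quadratic x^2 - 11x + 30 = 0: discriminant = (-11)^2 - 4(1)(30) = 121 - 120 = 1.
sqrt(1) = 1, so x = (11 ± 1)/2: x = 6 or x = 5.

x = 3, x = 5, x = 6


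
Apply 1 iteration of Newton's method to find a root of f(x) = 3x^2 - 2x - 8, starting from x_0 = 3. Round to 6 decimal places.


Newton's method: x_(n+1) = x_n - f(x_n)/f'(x_n)
f(x) = 3x^2 - 2x - 8
f'(x) = 6x - 2

Iteration 1:
  f(3.000000) = 13.000000
  f'(3.000000) = 16.000000
  x_1 = 3.000000 - (13.000000)/(16.000000) = 2.187500

x_1 = 2.187500


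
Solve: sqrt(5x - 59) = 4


Square both sides: 5x - 59 = 4^2 = 16
5x = 16 + 59 = 75
x = 15
Check: sqrt(5*15 - 59) = sqrt(16) = 4 ✓

x = 15


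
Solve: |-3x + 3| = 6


An absolute value equation |expr| = 6 gives two cases:
Case 1: -3x + 3 = 6
  -3x = 3, so x = -1
Case 2: -3x + 3 = -6
  -3x = -9, so x = 3

x = -1, x = 3


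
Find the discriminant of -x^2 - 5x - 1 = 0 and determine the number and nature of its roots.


For ax^2 + bx + c = 0, discriminant D = b^2 - 4ac
Here a = -1, b = -5, c = -1
D = (-5)^2 - 4(-1)(-1) = 25 - 4 = 21

D = 21 > 0 but not a perfect square
The equation has 2 distinct real irrational roots.

Discriminant = 21, 2 distinct real irrational roots


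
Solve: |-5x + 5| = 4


An absolute value equation |expr| = 4 gives two cases:
Case 1: -5x + 5 = 4
  -5x = -1, so x = 1/5
Case 2: -5x + 5 = -4
  -5x = -9, so x = 9/5

x = 1/5, x = 9/5


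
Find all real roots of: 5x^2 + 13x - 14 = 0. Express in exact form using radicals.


Using the quadratic formula: x = (-b ± sqrt(b^2 - 4ac)) / (2a)
Here a = 5, b = 13, c = -14
Discriminant = b^2 - 4ac = 13^2 - 4(5)(-14) = 169 + 280 = 449
Since discriminant = 449 > 0, there are two real roots.
x = (-13 ± sqrt(449)) / 10
Numerically: x ≈ 0.8190 or x ≈ -3.4190

x = (-13 + sqrt(449)) / 10 or x = (-13 - sqrt(449)) / 10


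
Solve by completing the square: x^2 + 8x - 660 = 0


Start: x^2 + 8x - 660 = 0
Move constant: x^2 + 8x = 660
Half of 8 is 4, squared is 16
Add 16 to both sides: x^2 + 8x + 16 = 676
(x + 4)^2 = 676
x + 4 = ±26
x = -4 + 26 = 22 or x = -4 - 26 = -30

x = -30, x = 22


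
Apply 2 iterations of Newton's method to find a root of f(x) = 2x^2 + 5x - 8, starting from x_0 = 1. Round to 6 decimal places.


Newton's method: x_(n+1) = x_n - f(x_n)/f'(x_n)
f(x) = 2x^2 + 5x - 8
f'(x) = 4x + 5

Iteration 1:
  f(1.000000) = -1.000000
  f'(1.000000) = 9.000000
  x_1 = 1.000000 - (-1.000000)/(9.000000) = 1.111111

Iteration 2:
  f(1.111111) = 0.024691
  f'(1.111111) = 9.444444
  x_2 = 1.111111 - (0.024691)/(9.444444) = 1.108497

x_2 = 1.108497


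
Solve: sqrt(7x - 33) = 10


Square both sides: 7x - 33 = 10^2 = 100
7x = 100 + 33 = 133
x = 19
Check: sqrt(7*19 - 33) = sqrt(100) = 10 ✓

x = 19


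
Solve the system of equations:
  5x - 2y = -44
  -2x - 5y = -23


Using Cramer's rule:
Determinant D = (5)(-5) - (-2)(-2) = -25 - 4 = -29
Dx = (-44)(-5) - (-23)(-2) = 220 - 46 = 174
Dy = (5)(-23) - (-2)(-44) = -115 - 88 = -203
x = Dx/D = 174/-29 = -6
y = Dy/D = -203/-29 = 7

x = -6, y = 7


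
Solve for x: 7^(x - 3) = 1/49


Express both sides with the same base.
1/49 = 7^(-2)
Since the bases match, equate exponents: x - 3 = -2
So x = -2 - (-3) = 1

x = 1


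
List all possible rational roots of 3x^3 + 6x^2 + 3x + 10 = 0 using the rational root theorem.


Rational root theorem: possible roots are ±p/q where:
  p divides the constant term (10): p ∈ {1, 2, 5, 10}
  q divides the leading coefficient (3): q ∈ {1, 3}

All possible rational roots: -10, -5, -10/3, -2, -5/3, -1, -2/3, -1/3, 1/3, 2/3, 1, 5/3, 2, 10/3, 5, 10

-10, -5, -10/3, -2, -5/3, -1, -2/3, -1/3, 1/3, 2/3, 1, 5/3, 2, 10/3, 5, 10


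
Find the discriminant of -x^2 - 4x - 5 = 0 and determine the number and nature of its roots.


For ax^2 + bx + c = 0, discriminant D = b^2 - 4ac
Here a = -1, b = -4, c = -5
D = (-4)^2 - 4(-1)(-5) = 16 - 20 = -4

D = -4 < 0
The equation has no real roots (2 complex conjugate roots).

Discriminant = -4, no real roots (2 complex conjugate roots)


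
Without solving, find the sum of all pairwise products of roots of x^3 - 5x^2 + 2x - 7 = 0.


By Vieta's formulas for x^3 + bx^2 + cx + d = 0:
  r1 + r2 + r3 = -b/a = 5
  r1*r2 + r1*r3 + r2*r3 = c/a = 2
  r1*r2*r3 = -d/a = 7


Sum of pairwise products = 2


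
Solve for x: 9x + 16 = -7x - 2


Starting with: 9x + 16 = -7x - 2
Move all x terms to left: (9 + 7)x = -2 - 16
Simplify: 16x = -18
Divide both sides by 16: x = -9/8

x = -9/8


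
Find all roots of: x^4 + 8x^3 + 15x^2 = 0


The lowest-degree term is x^2, so x = 0 is a root with multiplicity 2. Factor out x^2:
  x^2 + 8x + 15 = 0
Solve the quadratic x^2 + 8x + 15 = 0: discriminant = 8^2 - 4(1)(15) = 64 - 60 = 4.
sqrt(4) = 2, so x = (-8 ± 2)/2: x = -3 or x = -5.
Collecting all roots found:

x = -5, x = -3, x = 0 (multiplicity 2)


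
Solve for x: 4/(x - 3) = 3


Multiply both sides by (x - 3): 4 = 3(x - 3)
Distribute: 4 = 3x - 9
3x = 4 + 9 = 13
x = 13/3

x = 13/3


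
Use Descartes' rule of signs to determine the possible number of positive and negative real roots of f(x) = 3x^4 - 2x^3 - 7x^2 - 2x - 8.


Descartes' rule of signs:

For positive roots, count sign changes in f(x) = 3x^4 - 2x^3 - 7x^2 - 2x - 8:
Signs of coefficients: +, -, -, -, -
Number of sign changes: 1
Possible positive real roots: 1

For negative roots, examine f(-x) = 3x^4 + 2x^3 - 7x^2 + 2x - 8:
Signs of coefficients: +, +, -, +, -
Number of sign changes: 3
Possible negative real roots: 3, 1

Positive roots: 1; Negative roots: 3 or 1
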